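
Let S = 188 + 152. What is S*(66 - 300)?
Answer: -79560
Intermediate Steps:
S = 340
S*(66 - 300) = 340*(66 - 300) = 340*(-234) = -79560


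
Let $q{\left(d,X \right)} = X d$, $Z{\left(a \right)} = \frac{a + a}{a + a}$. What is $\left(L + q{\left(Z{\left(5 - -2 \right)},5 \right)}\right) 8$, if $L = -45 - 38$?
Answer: $-624$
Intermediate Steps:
$Z{\left(a \right)} = 1$ ($Z{\left(a \right)} = \frac{2 a}{2 a} = 2 a \frac{1}{2 a} = 1$)
$L = -83$
$\left(L + q{\left(Z{\left(5 - -2 \right)},5 \right)}\right) 8 = \left(-83 + 5 \cdot 1\right) 8 = \left(-83 + 5\right) 8 = \left(-78\right) 8 = -624$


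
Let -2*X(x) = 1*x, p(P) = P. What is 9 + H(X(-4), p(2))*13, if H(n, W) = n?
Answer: 35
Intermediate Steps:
X(x) = -x/2
9 + H(X(-4), p(2))*13 = 9 - 1/2*(-4)*13 = 9 + 2*13 = 9 + 26 = 35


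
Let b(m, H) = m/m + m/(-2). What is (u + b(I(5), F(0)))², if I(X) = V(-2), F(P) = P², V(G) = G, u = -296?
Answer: 86436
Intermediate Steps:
I(X) = -2
b(m, H) = 1 - m/2 (b(m, H) = 1 + m*(-½) = 1 - m/2)
(u + b(I(5), F(0)))² = (-296 + (1 - ½*(-2)))² = (-296 + (1 + 1))² = (-296 + 2)² = (-294)² = 86436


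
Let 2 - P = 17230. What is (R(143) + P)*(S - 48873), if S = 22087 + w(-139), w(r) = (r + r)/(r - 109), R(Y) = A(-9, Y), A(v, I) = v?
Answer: 57249679025/124 ≈ 4.6169e+8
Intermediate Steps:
P = -17228 (P = 2 - 1*17230 = 2 - 17230 = -17228)
R(Y) = -9
w(r) = 2*r/(-109 + r) (w(r) = (2*r)/(-109 + r) = 2*r/(-109 + r))
S = 2738927/124 (S = 22087 + 2*(-139)/(-109 - 139) = 22087 + 2*(-139)/(-248) = 22087 + 2*(-139)*(-1/248) = 22087 + 139/124 = 2738927/124 ≈ 22088.)
(R(143) + P)*(S - 48873) = (-9 - 17228)*(2738927/124 - 48873) = -17237*(-3321325/124) = 57249679025/124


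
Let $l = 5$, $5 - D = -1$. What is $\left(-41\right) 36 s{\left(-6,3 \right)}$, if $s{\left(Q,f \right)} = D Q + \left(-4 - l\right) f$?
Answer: $92988$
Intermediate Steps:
$D = 6$ ($D = 5 - -1 = 5 + 1 = 6$)
$s{\left(Q,f \right)} = - 9 f + 6 Q$ ($s{\left(Q,f \right)} = 6 Q + \left(-4 - 5\right) f = 6 Q - 9 f = - 9 f + 6 Q$)
$\left(-41\right) 36 s{\left(-6,3 \right)} = \left(-41\right) 36 \left(\left(-9\right) 3 + 6 \left(-6\right)\right) = - 1476 \left(-27 - 36\right) = \left(-1476\right) \left(-63\right) = 92988$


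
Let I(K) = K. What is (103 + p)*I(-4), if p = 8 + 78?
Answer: -756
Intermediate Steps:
p = 86
(103 + p)*I(-4) = (103 + 86)*(-4) = 189*(-4) = -756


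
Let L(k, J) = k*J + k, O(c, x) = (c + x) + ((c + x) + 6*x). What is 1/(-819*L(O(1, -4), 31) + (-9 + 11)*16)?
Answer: 1/786272 ≈ 1.2718e-6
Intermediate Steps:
O(c, x) = 2*c + 8*x (O(c, x) = (c + x) + (c + 7*x) = 2*c + 8*x)
L(k, J) = k + J*k (L(k, J) = J*k + k = k + J*k)
1/(-819*L(O(1, -4), 31) + (-9 + 11)*16) = 1/(-819*(2*1 + 8*(-4))*(1 + 31) + (-9 + 11)*16) = 1/(-819*(2 - 32)*32 + 2*16) = 1/(-(-24570)*32 + 32) = 1/(-819*(-960) + 32) = 1/(786240 + 32) = 1/786272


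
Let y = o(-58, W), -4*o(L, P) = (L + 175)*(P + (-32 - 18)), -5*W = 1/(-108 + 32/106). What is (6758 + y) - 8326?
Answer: -12050081/114160 ≈ -105.55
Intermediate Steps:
W = 53/28540 (W = -1/(5*(-108 + 32/106)) = -1/(5*(-108 + 32*(1/106))) = -1/(5*(-108 + 16/53)) = -1/(5*(-5708/53)) = -⅕*(-53/5708) = 53/28540 ≈ 0.0018570)
o(L, P) = -(-50 + P)*(175 + L)/4 (o(L, P) = -(L + 175)*(P + (-32 - 18))/4 = -(175 + L)*(P - 50)/4 = -(175 + L)*(-50 + P)/4 = -(-50 + P)*(175 + L)/4)
y = 166952799/114160 (y = 4375/2 - 175/4*53/28540 + (25/2)*(-58) - ¼*(-58)*53/28540 = 4375/2 - 1855/22832 - 725 + 1537/57080 = 166952799/114160 ≈ 1462.4)
(6758 + y) - 8326 = (6758 + 166952799/114160) - 8326 = 938446079/114160 - 8326 = -12050081/114160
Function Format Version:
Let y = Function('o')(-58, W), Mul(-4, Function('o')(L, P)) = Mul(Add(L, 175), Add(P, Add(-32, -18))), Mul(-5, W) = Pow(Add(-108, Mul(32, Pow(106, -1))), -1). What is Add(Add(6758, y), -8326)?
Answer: Rational(-12050081, 114160) ≈ -105.55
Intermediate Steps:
W = Rational(53, 28540) (W = Mul(Rational(-1, 5), Pow(Add(-108, Mul(32, Pow(106, -1))), -1)) = Mul(Rational(-1, 5), Pow(Add(-108, Mul(32, Rational(1, 106))), -1)) = Mul(Rational(-1, 5), Pow(Add(-108, Rational(16, 53)), -1)) = Mul(Rational(-1, 5), Pow(Rational(-5708, 53), -1)) = Mul(Rational(-1, 5), Rational(-53, 5708)) = Rational(53, 28540) ≈ 0.0018570)
Function('o')(L, P) = Mul(Rational(-1, 4), Add(-50, P), Add(175, L)) (Function('o')(L, P) = Mul(Rational(-1, 4), Mul(Add(L, 175), Add(P, Add(-32, -18)))) = Mul(Rational(-1, 4), Mul(Add(175, L), Add(P, -50))) = Mul(Rational(-1, 4), Mul(Add(175, L), Add(-50, P))) = Mul(Rational(-1, 4), Mul(Add(-50, P), Add(175, L))) = Mul(Rational(-1, 4), Add(-50, P), Add(175, L)))
y = Rational(166952799, 114160) (y = Add(Rational(4375, 2), Mul(Rational(-175, 4), Rational(53, 28540)), Mul(Rational(25, 2), -58), Mul(Rational(-1, 4), -58, Rational(53, 28540))) = Add(Rational(4375, 2), Rational(-1855, 22832), -725, Rational(1537, 57080)) = Rational(166952799, 114160) ≈ 1462.4)
Add(Add(6758, y), -8326) = Add(Add(6758, Rational(166952799, 114160)), -8326) = Add(Rational(938446079, 114160), -8326) = Rational(-12050081, 114160)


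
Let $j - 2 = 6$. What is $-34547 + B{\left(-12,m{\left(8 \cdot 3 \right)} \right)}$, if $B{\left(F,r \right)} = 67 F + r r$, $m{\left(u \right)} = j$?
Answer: $-35287$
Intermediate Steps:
$j = 8$ ($j = 2 + 6 = 8$)
$m{\left(u \right)} = 8$
$B{\left(F,r \right)} = r^{2} + 67 F$ ($B{\left(F,r \right)} = 67 F + r^{2} = r^{2} + 67 F$)
$-34547 + B{\left(-12,m{\left(8 \cdot 3 \right)} \right)} = -34547 + \left(8^{2} + 67 \left(-12\right)\right) = -34547 + \left(64 - 804\right) = -34547 - 740 = -35287$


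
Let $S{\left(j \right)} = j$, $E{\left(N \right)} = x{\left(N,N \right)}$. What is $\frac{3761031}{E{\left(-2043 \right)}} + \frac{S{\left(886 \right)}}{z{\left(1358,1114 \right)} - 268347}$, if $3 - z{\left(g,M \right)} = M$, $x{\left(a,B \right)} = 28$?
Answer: $\frac{72388561885}{538916} \approx 1.3432 \cdot 10^{5}$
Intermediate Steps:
$E{\left(N \right)} = 28$
$z{\left(g,M \right)} = 3 - M$
$\frac{3761031}{E{\left(-2043 \right)}} + \frac{S{\left(886 \right)}}{z{\left(1358,1114 \right)} - 268347} = \frac{3761031}{28} + \frac{886}{\left(3 - 1114\right) - 268347} = 3761031 \cdot \frac{1}{28} + \frac{886}{\left(3 - 1114\right) - 268347} = \frac{3761031}{28} + \frac{886}{-1111 - 268347} = \frac{3761031}{28} + \frac{886}{-269458} = \frac{3761031}{28} + 886 \left(- \frac{1}{269458}\right) = \frac{3761031}{28} - \frac{443}{134729} = \frac{72388561885}{538916}$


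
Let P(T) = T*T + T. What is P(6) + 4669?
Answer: 4711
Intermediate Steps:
P(T) = T + T² (P(T) = T² + T = T + T²)
P(6) + 4669 = 6*(1 + 6) + 4669 = 6*7 + 4669 = 42 + 4669 = 4711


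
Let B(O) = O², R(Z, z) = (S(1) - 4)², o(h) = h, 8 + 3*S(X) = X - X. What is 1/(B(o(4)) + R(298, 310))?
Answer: 9/544 ≈ 0.016544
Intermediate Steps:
S(X) = -8/3 (S(X) = -8/3 + (X - X)/3 = -8/3 + (⅓)*0 = -8/3 + 0 = -8/3)
R(Z, z) = 400/9 (R(Z, z) = (-8/3 - 4)² = (-20/3)² = 400/9)
1/(B(o(4)) + R(298, 310)) = 1/(4² + 400/9) = 1/(16 + 400/9) = 1/(544/9) = 9/544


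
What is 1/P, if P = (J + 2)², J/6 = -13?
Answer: 1/5776 ≈ 0.00017313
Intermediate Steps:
J = -78 (J = 6*(-13) = -78)
P = 5776 (P = (-78 + 2)² = (-76)² = 5776)
1/P = 1/5776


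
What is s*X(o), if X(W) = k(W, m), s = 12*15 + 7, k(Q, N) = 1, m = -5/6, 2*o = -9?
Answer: 187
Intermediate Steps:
o = -9/2 (o = (1/2)*(-9) = -9/2 ≈ -4.5000)
m = -5/6 (m = -5*1/6 = -5/6 ≈ -0.83333)
s = 187 (s = 180 + 7 = 187)
X(W) = 1
s*X(o) = 187*1 = 187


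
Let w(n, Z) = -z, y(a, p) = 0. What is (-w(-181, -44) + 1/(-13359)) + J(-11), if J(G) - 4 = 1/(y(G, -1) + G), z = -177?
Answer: -25435547/146949 ≈ -173.09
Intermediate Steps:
w(n, Z) = 177 (w(n, Z) = -1*(-177) = 177)
J(G) = 4 + 1/G (J(G) = 4 + 1/(0 + G) = 4 + 1/G)
(-w(-181, -44) + 1/(-13359)) + J(-11) = (-1*177 + 1/(-13359)) + (4 + 1/(-11)) = (-177 - 1/13359) + (4 - 1/11) = -2364544/13359 + 43/11 = -25435547/146949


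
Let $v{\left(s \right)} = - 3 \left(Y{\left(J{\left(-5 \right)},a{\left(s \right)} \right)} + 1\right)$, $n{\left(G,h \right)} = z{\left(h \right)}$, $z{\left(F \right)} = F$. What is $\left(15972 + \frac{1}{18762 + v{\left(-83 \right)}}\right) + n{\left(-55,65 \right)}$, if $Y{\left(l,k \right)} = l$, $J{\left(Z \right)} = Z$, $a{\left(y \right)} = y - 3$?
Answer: $\frac{301078639}{18774} \approx 16037.0$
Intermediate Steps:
$a{\left(y \right)} = -3 + y$
$n{\left(G,h \right)} = h$
$v{\left(s \right)} = 12$ ($v{\left(s \right)} = - 3 \left(-5 + 1\right) = \left(-3\right) \left(-4\right) = 12$)
$\left(15972 + \frac{1}{18762 + v{\left(-83 \right)}}\right) + n{\left(-55,65 \right)} = \left(15972 + \frac{1}{18762 + 12}\right) + 65 = \left(15972 + \frac{1}{18774}\right) + 65 = \frac{299858329}{18774} + 65 = \frac{301078639}{18774}$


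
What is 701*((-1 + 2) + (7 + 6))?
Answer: 9814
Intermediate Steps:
701*((-1 + 2) + (7 + 6)) = 701*(1 + 13) = 701*14 = 9814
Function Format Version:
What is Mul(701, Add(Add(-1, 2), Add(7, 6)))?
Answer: 9814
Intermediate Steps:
Mul(701, Add(Add(-1, 2), Add(7, 6))) = Mul(701, Add(1, 13)) = Mul(701, 14) = 9814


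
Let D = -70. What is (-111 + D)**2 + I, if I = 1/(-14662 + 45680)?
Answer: 1016180699/31018 ≈ 32761.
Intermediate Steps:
I = 1/31018 ≈ 3.2239e-5
(-111 + D)**2 + I = (-111 - 70)**2 + 1/31018 = (-181)**2 + 1/31018 = 32761 + 1/31018 = 1016180699/31018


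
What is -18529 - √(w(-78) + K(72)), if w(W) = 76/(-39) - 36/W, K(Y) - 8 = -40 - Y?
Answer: -18529 - 11*I*√1326/39 ≈ -18529.0 - 10.271*I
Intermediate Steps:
K(Y) = -32 - Y (K(Y) = 8 + (-40 - Y) = -32 - Y)
w(W) = -76/39 - 36/W (w(W) = 76*(-1/39) - 36/W = -76/39 - 36/W)
-18529 - √(w(-78) + K(72)) = -18529 - √((-76/39 - 36/(-78)) + (-32 - 1*72)) = -18529 - √((-76/39 - 36*(-1/78)) + (-32 - 72)) = -18529 - √((-76/39 + 6/13) - 104) = -18529 - √(-58/39 - 104) = -18529 - √(-4114/39) = -18529 - 11*I*√1326/39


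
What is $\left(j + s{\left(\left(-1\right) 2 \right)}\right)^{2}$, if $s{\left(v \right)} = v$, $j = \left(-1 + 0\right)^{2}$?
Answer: $1$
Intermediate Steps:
$j = 1$ ($j = \left(-1\right)^{2} = 1$)
$\left(j + s{\left(\left(-1\right) 2 \right)}\right)^{2} = \left(1 - 2\right)^{2} = \left(-1\right)^{2} = 1$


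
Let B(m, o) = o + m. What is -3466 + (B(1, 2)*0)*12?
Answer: -3466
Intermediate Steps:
B(m, o) = m + o
-3466 + (B(1, 2)*0)*12 = -3466 + ((1 + 2)*0)*12 = -3466 + (3*0)*12 = -3466 + 0*12 = -3466 + 0 = -3466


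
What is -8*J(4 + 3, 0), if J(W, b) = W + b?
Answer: -56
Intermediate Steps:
-8*J(4 + 3, 0) = -8*((4 + 3) + 0) = -8*(7 + 0) = -8*7 = -56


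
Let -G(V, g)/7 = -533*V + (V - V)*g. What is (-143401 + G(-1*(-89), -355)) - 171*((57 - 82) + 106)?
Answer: 174807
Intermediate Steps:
G(V, g) = 3731*V (G(V, g) = -7*(-533*V + (V - V)*g) = -7*(-533*V + 0*g) = -7*(-533*V + 0) = -(-3731)*V = 3731*V)
(-143401 + G(-1*(-89), -355)) - 171*((57 - 82) + 106) = (-143401 + 3731*(-1*(-89))) - 171*((57 - 82) + 106) = (-143401 + 3731*89) - 171*(-25 + 106) = (-143401 + 332059) - 171*81 = 188658 - 13851 = 174807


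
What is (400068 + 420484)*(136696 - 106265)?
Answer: 24970217912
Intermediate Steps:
(400068 + 420484)*(136696 - 106265) = 820552*30431 = 24970217912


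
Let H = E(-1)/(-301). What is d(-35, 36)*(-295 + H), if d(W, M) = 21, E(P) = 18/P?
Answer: -266331/43 ≈ -6193.7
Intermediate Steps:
H = 18/301 (H = (18/(-1))/(-301) = (18*(-1))*(-1/301) = -18*(-1/301) = 18/301 ≈ 0.059801)
d(-35, 36)*(-295 + H) = 21*(-295 + 18/301) = 21*(-88777/301) = -266331/43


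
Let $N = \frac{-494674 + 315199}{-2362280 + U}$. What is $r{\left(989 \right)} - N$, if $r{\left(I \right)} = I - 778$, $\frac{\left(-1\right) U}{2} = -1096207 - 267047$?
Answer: $\frac{77031583}{364228} \approx 211.49$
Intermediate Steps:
$U = 2726508$ ($U = - 2 \left(-1096207 - 267047\right) = \left(-2\right) \left(-1363254\right) = 2726508$)
$r{\left(I \right)} = -778 + I$
$N = - \frac{179475}{364228}$ ($N = \frac{-494674 + 315199}{-2362280 + 2726508} = - \frac{179475}{364228} \approx -0.49275$)
$r{\left(989 \right)} - N = \left(-778 + 989\right) - - \frac{179475}{364228} = 211 + \frac{179475}{364228} = \frac{77031583}{364228}$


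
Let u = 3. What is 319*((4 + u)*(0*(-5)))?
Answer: 0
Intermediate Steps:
319*((4 + u)*(0*(-5))) = 319*((4 + 3)*(0*(-5))) = 319*(7*0) = 319*0 = 0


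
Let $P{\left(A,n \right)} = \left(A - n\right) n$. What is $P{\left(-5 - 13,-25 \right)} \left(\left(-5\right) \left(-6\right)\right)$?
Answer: $-5250$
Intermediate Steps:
$P{\left(A,n \right)} = n \left(A - n\right)$
$P{\left(-5 - 13,-25 \right)} \left(\left(-5\right) \left(-6\right)\right) = - 25 \left(\left(-5 - 13\right) - -25\right) \left(\left(-5\right) \left(-6\right)\right) = - 25 \left(\left(-5 - 13\right) + 25\right) 30 = - 25 \left(-18 + 25\right) 30 = \left(-25\right) 7 \cdot 30 = \left(-175\right) 30 = -5250$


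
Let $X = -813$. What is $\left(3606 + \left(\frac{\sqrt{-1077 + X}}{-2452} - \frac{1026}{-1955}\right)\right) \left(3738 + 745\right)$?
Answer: $\frac{31608539148}{1955} - \frac{13449 i \sqrt{210}}{2452} \approx 1.6168 \cdot 10^{7} - 79.484 i$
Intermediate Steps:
$\left(3606 + \left(\frac{\sqrt{-1077 + X}}{-2452} - \frac{1026}{-1955}\right)\right) \left(3738 + 745\right) = \left(3606 + \left(\frac{\sqrt{-1077 - 813}}{-2452} - \frac{1026}{-1955}\right)\right) \left(3738 + 745\right) = \left(3606 + \left(\sqrt{-1890} \left(- \frac{1}{2452}\right) - - \frac{1026}{1955}\right)\right) 4483 = \left(3606 + \left(3 i \sqrt{210} \left(- \frac{1}{2452}\right) + \frac{1026}{1955}\right)\right) 4483 = \left(3606 + \left(- \frac{3 i \sqrt{210}}{2452} + \frac{1026}{1955}\right)\right) 4483 = \left(3606 + \left(\frac{1026}{1955} - \frac{3 i \sqrt{210}}{2452}\right)\right) 4483 = \left(\frac{7050756}{1955} - \frac{3 i \sqrt{210}}{2452}\right) 4483 = \frac{31608539148}{1955} - \frac{13449 i \sqrt{210}}{2452}$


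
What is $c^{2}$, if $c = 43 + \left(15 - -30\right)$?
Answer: $7744$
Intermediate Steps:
$c = 88$ ($c = 43 + \left(15 + 30\right) = 43 + 45 = 88$)
$c^{2} = 88^{2} = 7744$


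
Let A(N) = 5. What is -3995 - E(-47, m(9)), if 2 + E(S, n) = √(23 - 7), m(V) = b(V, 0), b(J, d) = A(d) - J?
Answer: -3997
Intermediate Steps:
b(J, d) = 5 - J
m(V) = 5 - V
E(S, n) = 2 (E(S, n) = -2 + √(23 - 7) = -2 + √16 = -2 + 4 = 2)
-3995 - E(-47, m(9)) = -3995 - 1*2 = -3995 - 2 = -3997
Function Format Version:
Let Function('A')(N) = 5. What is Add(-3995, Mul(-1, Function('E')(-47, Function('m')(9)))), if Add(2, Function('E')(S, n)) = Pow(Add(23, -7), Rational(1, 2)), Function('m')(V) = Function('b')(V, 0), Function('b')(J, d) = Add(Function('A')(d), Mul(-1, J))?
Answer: -3997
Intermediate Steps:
Function('b')(J, d) = Add(5, Mul(-1, J))
Function('m')(V) = Add(5, Mul(-1, V))
Function('E')(S, n) = 2 (Function('E')(S, n) = Add(-2, Pow(Add(23, -7), Rational(1, 2))) = Add(-2, Pow(16, Rational(1, 2))) = Add(-2, 4) = 2)
Add(-3995, Mul(-1, Function('E')(-47, Function('m')(9)))) = Add(-3995, Mul(-1, 2)) = Add(-3995, -2) = -3997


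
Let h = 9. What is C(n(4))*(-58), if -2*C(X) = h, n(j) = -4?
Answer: 261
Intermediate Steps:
C(X) = -9/2 (C(X) = -½*9 = -9/2)
C(n(4))*(-58) = -9/2*(-58) = 261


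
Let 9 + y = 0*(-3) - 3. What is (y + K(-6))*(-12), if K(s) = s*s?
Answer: -288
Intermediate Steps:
K(s) = s²
y = -12 (y = -9 + (0*(-3) - 3) = -9 + (0 - 3) = -9 - 3 = -12)
(y + K(-6))*(-12) = (-12 + (-6)²)*(-12) = (-12 + 36)*(-12) = 24*(-12) = -288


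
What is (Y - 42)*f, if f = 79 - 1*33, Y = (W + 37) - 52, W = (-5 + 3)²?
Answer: -2438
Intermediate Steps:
W = 4 (W = (-2)² = 4)
Y = -11 (Y = (4 + 37) - 52 = 41 - 52 = -11)
f = 46 (f = 79 - 33 = 46)
(Y - 42)*f = (-11 - 42)*46 = -53*46 = -2438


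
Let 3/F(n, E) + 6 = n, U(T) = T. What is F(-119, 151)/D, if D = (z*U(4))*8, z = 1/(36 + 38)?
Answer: -111/2000 ≈ -0.055500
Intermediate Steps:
z = 1/74 ≈ 0.013514
F(n, E) = 3/(-6 + n)
D = 16/37 (D = ((1/74)*4)*8 = (2/37)*8 = 16/37 ≈ 0.43243)
F(-119, 151)/D = (3/(-6 - 119))/(16/37) = (3/(-125))*(37/16) = (3*(-1/125))*(37/16) = -3/125*37/16 = -111/2000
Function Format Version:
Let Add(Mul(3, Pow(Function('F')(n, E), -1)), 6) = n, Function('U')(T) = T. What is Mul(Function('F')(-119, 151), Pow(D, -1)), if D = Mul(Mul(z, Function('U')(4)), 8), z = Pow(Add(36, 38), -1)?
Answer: Rational(-111, 2000) ≈ -0.055500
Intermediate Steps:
z = Rational(1, 74) (z = Pow(74, -1) = Rational(1, 74) ≈ 0.013514)
Function('F')(n, E) = Mul(3, Pow(Add(-6, n), -1))
D = Rational(16, 37) (D = Mul(Mul(Rational(1, 74), 4), 8) = Mul(Rational(2, 37), 8) = Rational(16, 37) ≈ 0.43243)
Mul(Function('F')(-119, 151), Pow(D, -1)) = Mul(Mul(3, Pow(Add(-6, -119), -1)), Pow(Rational(16, 37), -1)) = Mul(Mul(3, Pow(-125, -1)), Rational(37, 16)) = Mul(Mul(3, Rational(-1, 125)), Rational(37, 16)) = Mul(Rational(-3, 125), Rational(37, 16)) = Rational(-111, 2000)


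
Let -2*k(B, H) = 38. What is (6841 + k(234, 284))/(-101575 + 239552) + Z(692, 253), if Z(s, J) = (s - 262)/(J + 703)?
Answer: 32925971/65953006 ≈ 0.49923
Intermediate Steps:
Z(s, J) = (-262 + s)/(703 + J)
k(B, H) = -19 (k(B, H) = -1/2*38 = -19)
(6841 + k(234, 284))/(-101575 + 239552) + Z(692, 253) = (6841 - 19)/(-101575 + 239552) + (-262 + 692)/(703 + 253) = 6822/137977 + 430/956 = 6822*(1/137977) + (1/956)*430 = 6822/137977 + 215/478 = 32925971/65953006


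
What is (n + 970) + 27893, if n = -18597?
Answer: 10266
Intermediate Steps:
(n + 970) + 27893 = (-18597 + 970) + 27893 = -17627 + 27893 = 10266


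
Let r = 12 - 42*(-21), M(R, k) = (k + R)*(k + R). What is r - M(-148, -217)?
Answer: -132331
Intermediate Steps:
M(R, k) = (R + k)² (M(R, k) = (R + k)*(R + k) = (R + k)²)
r = 894 (r = 12 + 882 = 894)
r - M(-148, -217) = 894 - (-148 - 217)² = 894 - 1*(-365)² = 894 - 1*133225 = 894 - 133225 = -132331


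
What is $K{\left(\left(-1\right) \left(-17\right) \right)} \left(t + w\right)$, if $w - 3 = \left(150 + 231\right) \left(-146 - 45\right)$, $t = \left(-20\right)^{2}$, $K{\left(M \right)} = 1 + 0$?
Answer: $-72368$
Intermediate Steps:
$K{\left(M \right)} = 1$
$t = 400$
$w = -72768$ ($w = 3 + \left(150 + 231\right) \left(-146 - 45\right) = 3 + 381 \left(-191\right) = 3 - 72771 = -72768$)
$K{\left(\left(-1\right) \left(-17\right) \right)} \left(t + w\right) = 1 \left(400 - 72768\right) = 1 \left(-72368\right) = -72368$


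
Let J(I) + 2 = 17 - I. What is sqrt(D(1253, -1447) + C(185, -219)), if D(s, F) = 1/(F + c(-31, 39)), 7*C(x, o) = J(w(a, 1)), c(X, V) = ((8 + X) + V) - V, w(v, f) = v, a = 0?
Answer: sqrt(94470)/210 ≈ 1.4636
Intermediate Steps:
J(I) = 15 - I (J(I) = -2 + (17 - I) = 15 - I)
c(X, V) = 8 + X (c(X, V) = (8 + V + X) - V = 8 + X)
C(x, o) = 15/7 (C(x, o) = (15 - 1*0)/7 = (15 + 0)/7 = (1/7)*15 = 15/7)
D(s, F) = 1/(-23 + F) (D(s, F) = 1/(F + (8 - 31)) = 1/(F - 23) = 1/(-23 + F))
sqrt(D(1253, -1447) + C(185, -219)) = sqrt(1/(-23 - 1447) + 15/7) = sqrt(1/(-1470) + 15/7) = sqrt(-1/1470 + 15/7) = sqrt(3149/1470) = sqrt(94470)/210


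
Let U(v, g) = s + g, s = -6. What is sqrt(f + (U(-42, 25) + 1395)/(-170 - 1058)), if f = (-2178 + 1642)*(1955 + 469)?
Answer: 101*I*sqrt(48016642)/614 ≈ 1139.9*I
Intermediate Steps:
U(v, g) = -6 + g
f = -1299264 (f = -536*2424 = -1299264)
sqrt(f + (U(-42, 25) + 1395)/(-170 - 1058)) = sqrt(-1299264 + ((-6 + 25) + 1395)/(-170 - 1058)) = sqrt(-1299264 + (19 + 1395)/(-1228)) = sqrt(-1299264 + 1414*(-1/1228)) = sqrt(-1299264 - 707/614) = sqrt(-797748803/614) = 101*I*sqrt(48016642)/614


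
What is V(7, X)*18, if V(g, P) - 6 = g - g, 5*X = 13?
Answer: 108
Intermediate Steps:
X = 13/5 (X = (⅕)*13 = 13/5 ≈ 2.6000)
V(g, P) = 6 (V(g, P) = 6 + (g - g) = 6 + 0 = 6)
V(7, X)*18 = 6*18 = 108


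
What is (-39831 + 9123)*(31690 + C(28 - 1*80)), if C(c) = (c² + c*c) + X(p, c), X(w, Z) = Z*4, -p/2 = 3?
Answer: -1132818120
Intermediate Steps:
p = -6 (p = -2*3 = -6)
X(w, Z) = 4*Z
C(c) = 2*c² + 4*c (C(c) = (c² + c*c) + 4*c = (c² + c²) + 4*c = 2*c² + 4*c)
(-39831 + 9123)*(31690 + C(28 - 1*80)) = (-39831 + 9123)*(31690 + 2*(28 - 1*80)*(2 + (28 - 1*80))) = -30708*(31690 + 2*(28 - 80)*(2 + (28 - 80))) = -30708*(31690 + 2*(-52)*(2 - 52)) = -30708*(31690 + 2*(-52)*(-50)) = -30708*(31690 + 5200) = -30708*36890 = -1132818120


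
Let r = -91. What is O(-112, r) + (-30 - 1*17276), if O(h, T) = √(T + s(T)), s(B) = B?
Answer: -17306 + I*√182 ≈ -17306.0 + 13.491*I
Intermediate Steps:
O(h, T) = √2*√T (O(h, T) = √(T + T) = √(2*T) = √2*√T)
O(-112, r) + (-30 - 1*17276) = √2*√(-91) + (-30 - 1*17276) = √2*(I*√91) + (-30 - 17276) = I*√182 - 17306 = -17306 + I*√182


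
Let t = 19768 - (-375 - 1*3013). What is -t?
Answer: -23156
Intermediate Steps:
t = 23156 (t = 19768 - (-375 - 3013) = 19768 - 1*(-3388) = 19768 + 3388 = 23156)
-t = -1*23156 = -23156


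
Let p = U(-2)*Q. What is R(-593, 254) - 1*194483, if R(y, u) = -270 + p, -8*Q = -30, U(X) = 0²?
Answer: -194753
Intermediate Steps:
U(X) = 0
Q = 15/4 (Q = -⅛*(-30) = 15/4 ≈ 3.7500)
p = 0 (p = 0*(15/4) = 0)
R(y, u) = -270 (R(y, u) = -270 + 0 = -270)
R(-593, 254) - 1*194483 = -270 - 1*194483 = -270 - 194483 = -194753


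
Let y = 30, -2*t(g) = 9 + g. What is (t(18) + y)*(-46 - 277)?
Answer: -10659/2 ≈ -5329.5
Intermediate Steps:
t(g) = -9/2 - g/2 (t(g) = -(9 + g)/2 = -9/2 - g/2)
(t(18) + y)*(-46 - 277) = ((-9/2 - ½*18) + 30)*(-46 - 277) = ((-9/2 - 9) + 30)*(-323) = (-27/2 + 30)*(-323) = (33/2)*(-323) = -10659/2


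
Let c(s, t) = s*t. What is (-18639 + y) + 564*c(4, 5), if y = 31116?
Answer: 23757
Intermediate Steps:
(-18639 + y) + 564*c(4, 5) = (-18639 + 31116) + 564*(4*5) = 12477 + 564*20 = 12477 + 11280 = 23757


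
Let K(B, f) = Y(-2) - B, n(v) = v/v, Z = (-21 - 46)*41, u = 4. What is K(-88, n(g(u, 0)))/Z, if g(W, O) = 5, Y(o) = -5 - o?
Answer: -85/2747 ≈ -0.030943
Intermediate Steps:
Z = -2747 (Z = -67*41 = -2747)
n(v) = 1
K(B, f) = -3 - B (K(B, f) = (-5 - 1*(-2)) - B = (-5 + 2) - B = -3 - B)
K(-88, n(g(u, 0)))/Z = (-3 - 1*(-88))/(-2747) = (-3 + 88)*(-1/2747) = 85*(-1/2747) = -85/2747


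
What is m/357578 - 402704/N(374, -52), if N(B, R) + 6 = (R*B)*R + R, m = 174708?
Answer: 8168319398/90399115391 ≈ 0.090358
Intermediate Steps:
N(B, R) = -6 + R + B*R**2 (N(B, R) = -6 + ((R*B)*R + R) = -6 + ((B*R)*R + R) = -6 + (B*R**2 + R) = -6 + (R + B*R**2) = -6 + R + B*R**2)
m/357578 - 402704/N(374, -52) = 174708/357578 - 402704/(-6 - 52 + 374*(-52)**2) = 174708*(1/357578) - 402704/(-6 - 52 + 374*2704) = 87354/178789 - 402704/(-6 - 52 + 1011296) = 87354/178789 - 402704/1011238 = 87354/178789 - 402704*1/1011238 = 87354/178789 - 201352/505619 = 8168319398/90399115391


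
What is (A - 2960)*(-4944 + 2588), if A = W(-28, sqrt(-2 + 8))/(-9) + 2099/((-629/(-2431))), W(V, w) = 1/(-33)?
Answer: -133394896456/10989 ≈ -1.2139e+7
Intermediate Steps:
W(V, w) = -1/33
A = 89146666/10989 (A = -1/33/(-9) + 2099/((-629/(-2431))) = -1/33*(-1/9) + 2099/((-629*(-1/2431))) = 1/297 + 2099/(37/143) = 1/297 + 2099*(143/37) = 1/297 + 300157/37 = 89146666/10989 ≈ 8112.4)
(A - 2960)*(-4944 + 2588) = (89146666/10989 - 2960)*(-4944 + 2588) = (56619226/10989)*(-2356) = -133394896456/10989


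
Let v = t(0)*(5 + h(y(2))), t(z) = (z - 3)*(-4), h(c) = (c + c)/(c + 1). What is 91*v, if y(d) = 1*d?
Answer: 6916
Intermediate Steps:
y(d) = d
h(c) = 2*c/(1 + c) (h(c) = (2*c)/(1 + c) = 2*c/(1 + c))
t(z) = 12 - 4*z (t(z) = (-3 + z)*(-4) = 12 - 4*z)
v = 76 (v = (12 - 4*0)*(5 + 2*2/(1 + 2)) = (12 + 0)*(5 + 2*2/3) = 12*(5 + 2*2*(1/3)) = 12*(5 + 4/3) = 12*(19/3) = 76)
91*v = 91*76 = 6916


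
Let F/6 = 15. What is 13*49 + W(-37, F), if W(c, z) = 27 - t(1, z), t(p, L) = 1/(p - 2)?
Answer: 665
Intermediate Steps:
F = 90 (F = 6*15 = 90)
t(p, L) = 1/(-2 + p)
W(c, z) = 28 (W(c, z) = 27 - 1/(-2 + 1) = 27 - 1/(-1) = 27 - 1*(-1) = 27 + 1 = 28)
13*49 + W(-37, F) = 13*49 + 28 = 637 + 28 = 665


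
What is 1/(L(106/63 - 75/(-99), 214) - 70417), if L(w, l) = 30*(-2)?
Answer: -1/70477 ≈ -1.4189e-5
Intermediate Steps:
L(w, l) = -60
1/(L(106/63 - 75/(-99), 214) - 70417) = 1/(-60 - 70417) = 1/(-70477) = -1/70477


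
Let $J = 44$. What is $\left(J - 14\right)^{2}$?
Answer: $900$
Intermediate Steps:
$\left(J - 14\right)^{2} = \left(44 - 14\right)^{2} = 30^{2} = 900$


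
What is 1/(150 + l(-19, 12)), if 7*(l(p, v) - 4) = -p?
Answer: 7/1097 ≈ 0.0063810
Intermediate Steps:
l(p, v) = 4 - p/7 (l(p, v) = 4 + (-p)/7 = 4 - p/7)
1/(150 + l(-19, 12)) = 1/(150 + (4 - ⅐*(-19))) = 1/(150 + (4 + 19/7)) = 1/(150 + 47/7) = 1/(1097/7) = 7/1097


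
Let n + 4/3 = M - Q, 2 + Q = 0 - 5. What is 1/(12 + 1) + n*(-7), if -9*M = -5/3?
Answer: -14351/351 ≈ -40.886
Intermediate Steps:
M = 5/27 (M = -(-5)/(9*3) = -1/9*(-5/3) = 5/27 ≈ 0.18519)
Q = -7 (Q = -2 + (0 - 5) = -2 - 5 = -7)
n = 158/27 (n = -4/3 + (5/27 - 1*(-7)) = -4/3 + (5/27 + 7) = -4/3 + 194/27 = 158/27 ≈ 5.8519)
1/(12 + 1) + n*(-7) = 1/(12 + 1) + (158/27)*(-7) = 1/13 - 1106/27 = -14351/351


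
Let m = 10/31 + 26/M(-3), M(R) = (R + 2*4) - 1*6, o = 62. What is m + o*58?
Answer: 110680/31 ≈ 3570.3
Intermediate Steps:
M(R) = 2 + R (M(R) = (R + 8) - 6 = (8 + R) - 6 = 2 + R)
m = -796/31 (m = 10/31 + 26/(2 - 3) = 10*(1/31) + 26/(-1) = 10/31 + 26*(-1) = 10/31 - 26 = -796/31 ≈ -25.677)
m + o*58 = -796/31 + 62*58 = -796/31 + 3596 = 110680/31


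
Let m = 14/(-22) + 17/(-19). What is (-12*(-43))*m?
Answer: -165120/209 ≈ -790.05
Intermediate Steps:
m = -320/209 (m = 14*(-1/22) + 17*(-1/19) = -7/11 - 17/19 = -320/209 ≈ -1.5311)
(-12*(-43))*m = -12*(-43)*(-320/209) = 516*(-320/209) = -165120/209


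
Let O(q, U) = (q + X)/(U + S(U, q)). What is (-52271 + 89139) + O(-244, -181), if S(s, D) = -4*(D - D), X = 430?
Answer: 6672922/181 ≈ 36867.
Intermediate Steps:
S(s, D) = 0 (S(s, D) = -4*0 = 0)
O(q, U) = (430 + q)/U (O(q, U) = (q + 430)/(U + 0) = (430 + q)/U)
(-52271 + 89139) + O(-244, -181) = (-52271 + 89139) + (430 - 244)/(-181) = 36868 - 1/181*186 = 36868 - 186/181 = 6672922/181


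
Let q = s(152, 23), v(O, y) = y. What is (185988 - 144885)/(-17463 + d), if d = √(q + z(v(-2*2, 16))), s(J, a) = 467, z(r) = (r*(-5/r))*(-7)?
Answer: -717781689/304955867 - 41103*√502/304955867 ≈ -2.3567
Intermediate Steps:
z(r) = 35 (z(r) = -5*(-7) = 35)
q = 467
d = √502 (d = √(467 + 35) = √502 ≈ 22.405)
(185988 - 144885)/(-17463 + d) = (185988 - 144885)/(-17463 + √502) = 41103/(-17463 + √502)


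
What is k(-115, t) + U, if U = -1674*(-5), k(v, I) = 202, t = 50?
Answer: 8572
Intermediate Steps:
U = 8370
k(-115, t) + U = 202 + 8370 = 8572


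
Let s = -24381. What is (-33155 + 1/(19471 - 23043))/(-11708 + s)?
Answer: 118429661/128909908 ≈ 0.91870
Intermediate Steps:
(-33155 + 1/(19471 - 23043))/(-11708 + s) = (-33155 + 1/(19471 - 23043))/(-11708 - 24381) = (-33155 + 1/(-3572))/(-36089) = (-33155 - 1/3572)*(-1/36089) = -118429661/3572*(-1/36089) = 118429661/128909908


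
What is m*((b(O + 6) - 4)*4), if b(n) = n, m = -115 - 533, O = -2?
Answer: 0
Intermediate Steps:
m = -648
m*((b(O + 6) - 4)*4) = -648*((-2 + 6) - 4)*4 = -648*(4 - 4)*4 = -0*4 = -648*0 = 0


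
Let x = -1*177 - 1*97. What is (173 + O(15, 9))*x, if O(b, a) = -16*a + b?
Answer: -12056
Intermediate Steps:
O(b, a) = b - 16*a
x = -274 (x = -177 - 97 = -274)
(173 + O(15, 9))*x = (173 + (15 - 16*9))*(-274) = (173 + (15 - 144))*(-274) = (173 - 129)*(-274) = 44*(-274) = -12056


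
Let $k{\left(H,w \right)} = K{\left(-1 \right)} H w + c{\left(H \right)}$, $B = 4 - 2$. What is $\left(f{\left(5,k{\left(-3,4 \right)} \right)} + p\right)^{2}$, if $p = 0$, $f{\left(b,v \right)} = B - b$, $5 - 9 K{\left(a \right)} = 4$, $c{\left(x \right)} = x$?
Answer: $9$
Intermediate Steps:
$K{\left(a \right)} = \frac{1}{9}$ ($K{\left(a \right)} = \frac{5}{9} - \frac{4}{9} = \frac{1}{9}$)
$B = 2$ ($B = 4 - 2 = 2$)
$k{\left(H,w \right)} = H + \frac{H w}{9}$ ($k{\left(H,w \right)} = \frac{H}{9} w + H = \frac{H w}{9} + H = H + \frac{H w}{9}$)
$f{\left(b,v \right)} = 2 - b$
$\left(f{\left(5,k{\left(-3,4 \right)} \right)} + p\right)^{2} = \left(\left(2 - 5\right) + 0\right)^{2} = \left(-3 + 0\right)^{2} = \left(-3\right)^{2} = 9$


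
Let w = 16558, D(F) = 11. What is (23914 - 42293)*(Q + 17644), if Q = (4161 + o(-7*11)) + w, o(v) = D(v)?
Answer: -705275746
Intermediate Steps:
o(v) = 11
Q = 20730 (Q = (4161 + 11) + 16558 = 4172 + 16558 = 20730)
(23914 - 42293)*(Q + 17644) = (23914 - 42293)*(20730 + 17644) = -18379*38374 = -705275746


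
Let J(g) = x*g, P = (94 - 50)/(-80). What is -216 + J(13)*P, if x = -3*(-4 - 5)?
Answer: -8181/20 ≈ -409.05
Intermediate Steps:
x = 27 (x = -3*(-9) = 27)
P = -11/20 (P = 44*(-1/80) = -11/20 ≈ -0.55000)
J(g) = 27*g
-216 + J(13)*P = -216 + (27*13)*(-11/20) = -216 + 351*(-11/20) = -216 - 3861/20 = -8181/20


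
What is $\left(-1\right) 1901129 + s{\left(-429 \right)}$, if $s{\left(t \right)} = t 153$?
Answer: $-1966766$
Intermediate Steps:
$s{\left(t \right)} = 153 t$
$\left(-1\right) 1901129 + s{\left(-429 \right)} = \left(-1\right) 1901129 + 153 \left(-429\right) = -1901129 - 65637 = -1966766$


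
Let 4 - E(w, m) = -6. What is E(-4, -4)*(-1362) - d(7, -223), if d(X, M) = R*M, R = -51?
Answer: -24993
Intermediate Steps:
E(w, m) = 10 (E(w, m) = 4 - 1*(-6) = 4 + 6 = 10)
d(X, M) = -51*M
E(-4, -4)*(-1362) - d(7, -223) = 10*(-1362) - (-51)*(-223) = -13620 - 1*11373 = -13620 - 11373 = -24993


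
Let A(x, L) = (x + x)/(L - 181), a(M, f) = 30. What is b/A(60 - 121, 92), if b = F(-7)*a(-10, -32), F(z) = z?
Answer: -9345/61 ≈ -153.20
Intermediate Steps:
A(x, L) = 2*x/(-181 + L) (A(x, L) = (2*x)/(-181 + L) = 2*x/(-181 + L))
b = -210 (b = -7*30 = -210)
b/A(60 - 121, 92) = -210*(-181 + 92)/(2*(60 - 121)) = -210/(2*(-61)/(-89)) = -210/(2*(-61)*(-1/89)) = -210/122/89 = -210*89/122 = -9345/61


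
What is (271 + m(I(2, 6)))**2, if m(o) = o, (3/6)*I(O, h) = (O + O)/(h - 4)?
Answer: 75625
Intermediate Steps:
I(O, h) = 4*O/(-4 + h) (I(O, h) = 2*((O + O)/(h - 4)) = 2*((2*O)/(-4 + h)) = 2*(2*O/(-4 + h)) = 4*O/(-4 + h))
(271 + m(I(2, 6)))**2 = (271 + 4*2/(-4 + 6))**2 = (271 + 4*2/2)**2 = (271 + 4*2*(1/2))**2 = (271 + 4)**2 = 275**2 = 75625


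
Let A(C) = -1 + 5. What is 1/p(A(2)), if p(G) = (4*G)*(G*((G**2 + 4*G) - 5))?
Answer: 1/1728 ≈ 0.00057870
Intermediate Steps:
A(C) = 4
p(G) = 4*G**2*(-5 + G**2 + 4*G) (p(G) = (4*G)*(G*(-5 + G**2 + 4*G)) = 4*G**2*(-5 + G**2 + 4*G))
1/p(A(2)) = 1/(4*4**2*(-5 + 4**2 + 4*4)) = 1/(4*16*(-5 + 16 + 16)) = 1/(4*16*27) = 1/1728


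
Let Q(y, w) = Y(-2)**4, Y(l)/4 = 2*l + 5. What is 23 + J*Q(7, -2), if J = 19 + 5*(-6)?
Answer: -2793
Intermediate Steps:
Y(l) = 20 + 8*l (Y(l) = 4*(2*l + 5) = 4*(5 + 2*l) = 20 + 8*l)
Q(y, w) = 256 (Q(y, w) = (20 + 8*(-2))**4 = (20 - 16)**4 = 4**4 = 256)
J = -11 (J = 19 - 30 = -11)
23 + J*Q(7, -2) = 23 - 11*256 = 23 - 2816 = -2793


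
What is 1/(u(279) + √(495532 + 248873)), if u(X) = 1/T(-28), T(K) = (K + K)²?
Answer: -3136/7320847994879 + 9834496*√744405/7320847994879 ≈ 0.0011590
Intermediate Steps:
T(K) = 4*K² (T(K) = (2*K)² = 4*K²)
u(X) = 1/3136 (u(X) = 1/(4*(-28)²) = 1/(4*784) = 1/3136)
1/(u(279) + √(495532 + 248873)) = 1/(1/3136 + √(495532 + 248873)) = 1/(1/3136 + √744405)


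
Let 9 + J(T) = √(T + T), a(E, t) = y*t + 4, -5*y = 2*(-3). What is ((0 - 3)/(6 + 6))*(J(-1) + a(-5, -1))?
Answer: 31/20 - I*√2/4 ≈ 1.55 - 0.35355*I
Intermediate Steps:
y = 6/5 (y = -2*(-3)/5 = -⅕*(-6) = 6/5 ≈ 1.2000)
a(E, t) = 4 + 6*t/5 (a(E, t) = 6*t/5 + 4 = 4 + 6*t/5)
J(T) = -9 + √2*√T (J(T) = -9 + √(T + T) = -9 + √(2*T) = -9 + √2*√T)
((0 - 3)/(6 + 6))*(J(-1) + a(-5, -1)) = ((0 - 3)/(6 + 6))*((-9 + √2*√(-1)) + (4 + (6/5)*(-1))) = (-3/12)*((-9 + √2*I) + (4 - 6/5)) = (-3*1/12)*((-9 + I*√2) + 14/5) = -(-31/5 + I*√2)/4 = 31/20 - I*√2/4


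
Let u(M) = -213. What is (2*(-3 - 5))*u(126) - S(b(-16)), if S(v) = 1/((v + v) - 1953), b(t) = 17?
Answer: 6539953/1919 ≈ 3408.0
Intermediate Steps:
S(v) = 1/(-1953 + 2*v) (S(v) = 1/(2*v - 1953) = 1/(-1953 + 2*v))
(2*(-3 - 5))*u(126) - S(b(-16)) = (2*(-3 - 5))*(-213) - 1/(-1953 + 2*17) = (2*(-8))*(-213) - 1/(-1953 + 34) = -16*(-213) - 1/(-1919) = 3408 - 1*(-1/1919) = 3408 + 1/1919 = 6539953/1919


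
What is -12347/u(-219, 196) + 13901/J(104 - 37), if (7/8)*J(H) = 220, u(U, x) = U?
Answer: 43040953/385440 ≈ 111.67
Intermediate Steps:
J(H) = 1760/7 (J(H) = (8/7)*220 = 1760/7)
-12347/u(-219, 196) + 13901/J(104 - 37) = -12347/(-219) + 13901/(1760/7) = -12347*(-1/219) + 13901*(7/1760) = 12347/219 + 97307/1760 = 43040953/385440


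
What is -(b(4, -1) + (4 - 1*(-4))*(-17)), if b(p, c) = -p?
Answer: 140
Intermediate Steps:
-(b(4, -1) + (4 - 1*(-4))*(-17)) = -(-1*4 + (4 - 1*(-4))*(-17)) = -(-4 + (4 + 4)*(-17)) = -(-4 + 8*(-17)) = -(-4 - 136) = -1*(-140) = 140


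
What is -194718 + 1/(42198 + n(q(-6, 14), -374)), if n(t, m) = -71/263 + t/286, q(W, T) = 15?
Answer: -618041319259336/3174032803 ≈ -1.9472e+5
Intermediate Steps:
n(t, m) = -71/263 + t/286 (n(t, m) = -71*1/263 + t*(1/286) = -71/263 + t/286)
-194718 + 1/(42198 + n(q(-6, 14), -374)) = -194718 + 1/(42198 + (-71/263 + (1/286)*15)) = -194718 + 1/(42198 + (-71/263 + 15/286)) = -194718 + 1/(42198 - 16361/75218) = -194718 + 1/(3174032803/75218) = -194718 + 75218/3174032803 = -618041319259336/3174032803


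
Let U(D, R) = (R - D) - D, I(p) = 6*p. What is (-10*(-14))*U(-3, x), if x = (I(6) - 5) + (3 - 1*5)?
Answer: 4900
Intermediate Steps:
x = 29 (x = (6*6 - 5) + (3 - 1*5) = (36 - 5) + (3 - 5) = 31 - 2 = 29)
U(D, R) = R - 2*D
(-10*(-14))*U(-3, x) = (-10*(-14))*(29 - 2*(-3)) = 140*(29 + 6) = 140*35 = 4900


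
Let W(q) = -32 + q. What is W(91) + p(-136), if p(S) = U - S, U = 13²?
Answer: 364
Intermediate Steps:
U = 169
p(S) = 169 - S
W(91) + p(-136) = (-32 + 91) + (169 - 1*(-136)) = 59 + (169 + 136) = 59 + 305 = 364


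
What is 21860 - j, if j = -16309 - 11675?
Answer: 49844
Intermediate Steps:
j = -27984
21860 - j = 21860 - 1*(-27984) = 21860 + 27984 = 49844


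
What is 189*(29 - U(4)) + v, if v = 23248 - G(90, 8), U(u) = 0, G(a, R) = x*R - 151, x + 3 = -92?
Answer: 29640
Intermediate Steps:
x = -95 (x = -3 - 92 = -95)
G(a, R) = -151 - 95*R (G(a, R) = -95*R - 151 = -151 - 95*R)
v = 24159 (v = 23248 - (-151 - 95*8) = 23248 - (-151 - 760) = 23248 - 1*(-911) = 23248 + 911 = 24159)
189*(29 - U(4)) + v = 189*(29 - 1*0) + 24159 = 189*(29 + 0) + 24159 = 189*29 + 24159 = 5481 + 24159 = 29640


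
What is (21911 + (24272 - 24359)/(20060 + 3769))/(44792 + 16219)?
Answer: 174039044/484610373 ≈ 0.35913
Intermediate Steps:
(21911 + (24272 - 24359)/(20060 + 3769))/(44792 + 16219) = (21911 - 87/23829)/61011 = (21911 - 87*1/23829)*(1/61011) = (21911 - 29/7943)*(1/61011) = (174039044/7943)*(1/61011) = 174039044/484610373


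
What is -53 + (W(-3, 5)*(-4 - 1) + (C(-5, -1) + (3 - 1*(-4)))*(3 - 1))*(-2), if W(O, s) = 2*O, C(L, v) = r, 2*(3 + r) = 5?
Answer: -139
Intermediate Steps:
r = -1/2 (r = -3 + (1/2)*5 = -3 + 5/2 = -1/2 ≈ -0.50000)
C(L, v) = -1/2
-53 + (W(-3, 5)*(-4 - 1) + (C(-5, -1) + (3 - 1*(-4)))*(3 - 1))*(-2) = -53 + ((2*(-3))*(-4 - 1) + (-1/2 + (3 - 1*(-4)))*(3 - 1))*(-2) = -53 + (-6*(-5) + (-1/2 + (3 + 4))*2)*(-2) = -53 + (30 + (-1/2 + 7)*2)*(-2) = -53 + (30 + (13/2)*2)*(-2) = -53 + (30 + 13)*(-2) = -53 + 43*(-2) = -53 - 86 = -139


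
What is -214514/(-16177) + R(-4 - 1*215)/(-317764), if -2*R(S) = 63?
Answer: 136330672543/10280936456 ≈ 13.261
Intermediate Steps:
R(S) = -63/2 (R(S) = -½*63 = -63/2)
-214514/(-16177) + R(-4 - 1*215)/(-317764) = -214514/(-16177) - 63/2/(-317764) = -214514*(-1/16177) - 63/2*(-1/317764) = 214514/16177 + 63/635528 = 136330672543/10280936456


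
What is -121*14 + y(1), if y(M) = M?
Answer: -1693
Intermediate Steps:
-121*14 + y(1) = -121*14 + 1 = -1694 + 1 = -1693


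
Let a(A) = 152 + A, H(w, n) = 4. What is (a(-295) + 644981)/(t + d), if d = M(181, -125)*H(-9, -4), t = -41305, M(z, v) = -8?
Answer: -214946/13779 ≈ -15.600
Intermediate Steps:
d = -32 (d = -8*4 = -32)
(a(-295) + 644981)/(t + d) = ((152 - 295) + 644981)/(-41305 - 32) = (-143 + 644981)/(-41337) = 644838*(-1/41337) = -214946/13779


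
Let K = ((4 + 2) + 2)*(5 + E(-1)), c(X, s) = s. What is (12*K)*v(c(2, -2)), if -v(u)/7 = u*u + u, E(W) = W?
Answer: -5376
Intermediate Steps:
K = 32 (K = ((4 + 2) + 2)*(5 - 1) = (6 + 2)*4 = 8*4 = 32)
v(u) = -7*u - 7*u² (v(u) = -7*(u*u + u) = -7*(u² + u) = -7*(u + u²) = -7*u - 7*u²)
(12*K)*v(c(2, -2)) = (12*32)*(-7*(-2)*(1 - 2)) = 384*(-7*(-2)*(-1)) = 384*(-14) = -5376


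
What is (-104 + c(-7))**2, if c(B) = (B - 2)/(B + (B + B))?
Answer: 525625/49 ≈ 10727.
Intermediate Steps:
c(B) = (-2 + B)/(3*B) (c(B) = (-2 + B)/(B + 2*B) = (-2 + B)/((3*B)) = (-2 + B)*(1/(3*B)) = (-2 + B)/(3*B))
(-104 + c(-7))**2 = (-104 + (1/3)*(-2 - 7)/(-7))**2 = (-104 + (1/3)*(-1/7)*(-9))**2 = (-104 + 3/7)**2 = (-725/7)**2 = 525625/49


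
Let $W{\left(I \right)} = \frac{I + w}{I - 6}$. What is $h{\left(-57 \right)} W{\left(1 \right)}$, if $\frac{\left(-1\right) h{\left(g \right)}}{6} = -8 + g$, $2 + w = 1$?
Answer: $0$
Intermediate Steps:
$w = -1$ ($w = -2 + 1 = -1$)
$h{\left(g \right)} = 48 - 6 g$ ($h{\left(g \right)} = - 6 \left(-8 + g\right) = 48 - 6 g$)
$W{\left(I \right)} = \frac{-1 + I}{-6 + I}$ ($W{\left(I \right)} = \frac{I - 1}{I - 6} = \frac{-1 + I}{-6 + I}$)
$h{\left(-57 \right)} W{\left(1 \right)} = \left(48 - -342\right) \frac{-1 + 1}{-6 + 1} = \left(48 + 342\right) \frac{1}{-5} \cdot 0 = 390 \left(\left(- \frac{1}{5}\right) 0\right) = 390 \cdot 0 = 0$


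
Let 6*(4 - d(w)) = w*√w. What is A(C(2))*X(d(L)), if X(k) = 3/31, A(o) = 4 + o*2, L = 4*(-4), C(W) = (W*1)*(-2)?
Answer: -12/31 ≈ -0.38710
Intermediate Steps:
C(W) = -2*W (C(W) = W*(-2) = -2*W)
L = -16
d(w) = 4 - w^(3/2)/6 (d(w) = 4 - w*√w/6 = 4 - w^(3/2)/6)
A(o) = 4 + 2*o
X(k) = 3/31 (X(k) = 3*(1/31) = 3/31)
A(C(2))*X(d(L)) = (4 + 2*(-2*2))*(3/31) = (4 + 2*(-4))*(3/31) = (4 - 8)*(3/31) = -4*3/31 = -12/31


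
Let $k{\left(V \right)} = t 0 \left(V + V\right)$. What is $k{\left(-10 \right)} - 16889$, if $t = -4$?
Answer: $-16889$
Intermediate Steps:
$k{\left(V \right)} = 0$ ($k{\left(V \right)} = \left(-4\right) 0 \left(V + V\right) = 0 \cdot 2 V = 0$)
$k{\left(-10 \right)} - 16889 = 0 - 16889 = -16889$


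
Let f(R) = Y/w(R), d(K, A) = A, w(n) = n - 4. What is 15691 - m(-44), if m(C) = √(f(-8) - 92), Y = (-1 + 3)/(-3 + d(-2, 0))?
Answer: 15691 - I*√3310/6 ≈ 15691.0 - 9.5888*I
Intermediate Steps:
w(n) = -4 + n
Y = -⅔ (Y = (-1 + 3)/(-3 + 0) = 2/(-3) = 2*(-⅓) = -⅔ ≈ -0.66667)
f(R) = -2/(3*(-4 + R))
m(C) = I*√3310/6 (m(C) = √(-2/(-12 + 3*(-8)) - 92) = √(-2/(-12 - 24) - 92) = √(-2/(-36) - 92) = √(-2*(-1/36) - 92) = √(1/18 - 92) = √(-1655/18) = I*√3310/6)
15691 - m(-44) = 15691 - I*√3310/6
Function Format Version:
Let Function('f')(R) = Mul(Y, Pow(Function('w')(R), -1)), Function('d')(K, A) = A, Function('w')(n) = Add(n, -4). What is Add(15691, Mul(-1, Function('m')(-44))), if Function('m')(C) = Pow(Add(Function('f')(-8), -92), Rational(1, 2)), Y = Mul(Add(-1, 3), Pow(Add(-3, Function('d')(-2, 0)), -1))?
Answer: Add(15691, Mul(Rational(-1, 6), I, Pow(3310, Rational(1, 2)))) ≈ Add(15691., Mul(-9.5888, I))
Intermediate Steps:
Function('w')(n) = Add(-4, n)
Y = Rational(-2, 3) (Y = Mul(Add(-1, 3), Pow(Add(-3, 0), -1)) = Mul(2, Pow(-3, -1)) = Mul(2, Rational(-1, 3)) = Rational(-2, 3) ≈ -0.66667)
Function('f')(R) = Mul(Rational(-2, 3), Pow(Add(-4, R), -1))
Function('m')(C) = Mul(Rational(1, 6), I, Pow(3310, Rational(1, 2))) (Function('m')(C) = Pow(Add(Mul(-2, Pow(Add(-12, Mul(3, -8)), -1)), -92), Rational(1, 2)) = Pow(Add(Mul(-2, Pow(Add(-12, -24), -1)), -92), Rational(1, 2)) = Pow(Add(Mul(-2, Pow(-36, -1)), -92), Rational(1, 2)) = Pow(Add(Mul(-2, Rational(-1, 36)), -92), Rational(1, 2)) = Pow(Add(Rational(1, 18), -92), Rational(1, 2)) = Pow(Rational(-1655, 18), Rational(1, 2)) = Mul(Rational(1, 6), I, Pow(3310, Rational(1, 2))))
Add(15691, Mul(-1, Function('m')(-44))) = Add(15691, Mul(-1, Mul(Rational(1, 6), I, Pow(3310, Rational(1, 2))))) = Add(15691, Mul(Rational(-1, 6), I, Pow(3310, Rational(1, 2))))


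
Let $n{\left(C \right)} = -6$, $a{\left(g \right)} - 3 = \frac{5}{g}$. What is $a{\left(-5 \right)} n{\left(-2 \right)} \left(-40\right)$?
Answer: $480$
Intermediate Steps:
$a{\left(g \right)} = 3 + \frac{5}{g}$
$a{\left(-5 \right)} n{\left(-2 \right)} \left(-40\right) = \left(3 + \frac{5}{-5}\right) \left(-6\right) \left(-40\right) = \left(3 + 5 \left(- \frac{1}{5}\right)\right) \left(-6\right) \left(-40\right) = \left(3 - 1\right) \left(-6\right) \left(-40\right) = 2 \left(-6\right) \left(-40\right) = \left(-12\right) \left(-40\right) = 480$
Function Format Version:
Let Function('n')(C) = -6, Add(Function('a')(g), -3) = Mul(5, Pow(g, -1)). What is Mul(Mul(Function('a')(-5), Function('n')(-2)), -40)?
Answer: 480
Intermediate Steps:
Function('a')(g) = Add(3, Mul(5, Pow(g, -1)))
Mul(Mul(Function('a')(-5), Function('n')(-2)), -40) = Mul(Mul(Add(3, Mul(5, Pow(-5, -1))), -6), -40) = Mul(Mul(Add(3, Mul(5, Rational(-1, 5))), -6), -40) = Mul(Mul(Add(3, -1), -6), -40) = Mul(Mul(2, -6), -40) = Mul(-12, -40) = 480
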